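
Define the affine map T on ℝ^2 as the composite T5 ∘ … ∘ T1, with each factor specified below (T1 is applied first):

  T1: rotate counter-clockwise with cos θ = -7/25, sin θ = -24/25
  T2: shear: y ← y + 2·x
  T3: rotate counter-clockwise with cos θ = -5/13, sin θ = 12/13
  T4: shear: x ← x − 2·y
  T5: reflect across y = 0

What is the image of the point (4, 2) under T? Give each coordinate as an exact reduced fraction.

T(p) = (-88/65, -118/65)

T1 rotate counter-clockwise with cos θ = -7/25, sin θ = -24/25: (4, 2) → (4/5, -22/5)
T2 shear: y ← y + 2·x: (4/5, -22/5) → (4/5, -14/5)
T3 rotate counter-clockwise with cos θ = -5/13, sin θ = 12/13: (4/5, -14/5) → (148/65, 118/65)
T4 shear: x ← x − 2·y: (148/65, 118/65) → (-88/65, 118/65)
T5 reflect across y = 0: (-88/65, 118/65) → (-88/65, -118/65)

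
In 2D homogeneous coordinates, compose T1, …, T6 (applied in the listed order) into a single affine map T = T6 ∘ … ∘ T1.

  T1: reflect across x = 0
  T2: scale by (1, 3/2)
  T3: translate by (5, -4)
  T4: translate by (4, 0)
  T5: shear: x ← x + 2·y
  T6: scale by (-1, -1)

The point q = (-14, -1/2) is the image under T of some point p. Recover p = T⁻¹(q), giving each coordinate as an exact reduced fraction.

p = (-4, 3)

T1 = [-1 0 0; 0 1 0; 0 0 1]
T2·T1 = [-1 0 0; 0 3/2 0; 0 0 1]
T3·…·T1 = [-1 0 5; 0 3/2 -4; 0 0 1]
T4·…·T1 = [-1 0 9; 0 3/2 -4; 0 0 1]
T5·…·T1 = [-1 3 1; 0 3/2 -4; 0 0 1]
T6·…·T1 = [1 -3 -1; 0 -3/2 4; 0 0 1]
det M = -3/2; M⁻¹ = [1 -2 9; 0 -2/3 8/3; 0 0 1]
M⁻¹ · (-14, -1/2)ᵀ = (-4, 3)ᵀ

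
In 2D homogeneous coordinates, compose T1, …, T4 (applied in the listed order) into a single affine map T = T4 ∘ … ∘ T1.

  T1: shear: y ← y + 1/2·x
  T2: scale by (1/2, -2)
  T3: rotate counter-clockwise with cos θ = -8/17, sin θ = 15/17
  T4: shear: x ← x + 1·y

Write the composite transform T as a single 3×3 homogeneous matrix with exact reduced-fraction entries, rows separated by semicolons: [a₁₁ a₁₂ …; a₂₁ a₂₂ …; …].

T1 = [1 0 0; 1/2 1 0; 0 0 1]
T2·T1 = [1/2 0 0; -1 -2 0; 0 0 1]
T3·…·T1 = [11/17 30/17 0; 31/34 16/17 0; 0 0 1]
T4·…·T1 = [53/34 46/17 0; 31/34 16/17 0; 0 0 1]

T = [53/34 46/17 0; 31/34 16/17 0; 0 0 1]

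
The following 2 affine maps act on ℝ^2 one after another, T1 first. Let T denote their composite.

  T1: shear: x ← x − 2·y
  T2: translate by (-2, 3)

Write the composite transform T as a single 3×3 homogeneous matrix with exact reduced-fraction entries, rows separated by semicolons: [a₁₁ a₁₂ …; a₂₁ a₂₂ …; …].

T1 = [1 -2 0; 0 1 0; 0 0 1]
T2·T1 = [1 -2 -2; 0 1 3; 0 0 1]

T = [1 -2 -2; 0 1 3; 0 0 1]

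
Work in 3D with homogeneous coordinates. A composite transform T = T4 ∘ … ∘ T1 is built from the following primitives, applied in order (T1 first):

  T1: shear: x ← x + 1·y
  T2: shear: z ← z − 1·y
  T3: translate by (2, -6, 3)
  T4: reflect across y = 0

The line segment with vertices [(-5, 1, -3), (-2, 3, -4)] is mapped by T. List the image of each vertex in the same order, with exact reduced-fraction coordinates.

T1 shear: x ← x + 1·y: (-5, 1, -3) → (-4, 1, -3); (-2, 3, -4) → (1, 3, -4)
T2 shear: z ← z − 1·y: (-4, 1, -3) → (-4, 1, -4); (1, 3, -4) → (1, 3, -7)
T3 translate by (2, -6, 3): (-4, 1, -4) → (-2, -5, -1); (1, 3, -7) → (3, -3, -4)
T4 reflect across y = 0: (-2, -5, -1) → (-2, 5, -1); (3, -3, -4) → (3, 3, -4)

image vertices: (-2, 5, -1), (3, 3, -4)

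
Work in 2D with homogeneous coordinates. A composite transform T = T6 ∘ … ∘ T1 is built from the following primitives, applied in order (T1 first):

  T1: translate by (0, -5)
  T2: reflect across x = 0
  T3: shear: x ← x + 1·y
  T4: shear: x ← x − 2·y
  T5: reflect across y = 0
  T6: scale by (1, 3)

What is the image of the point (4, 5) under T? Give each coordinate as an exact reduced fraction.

T(p) = (-4, 0)

T1 translate by (0, -5): (4, 5) → (4, 0)
T2 reflect across x = 0: (4, 0) → (-4, 0)
T3 shear: x ← x + 1·y: (-4, 0) → (-4, 0)
T4 shear: x ← x − 2·y: (-4, 0) → (-4, 0)
T5 reflect across y = 0: (-4, 0) → (-4, 0)
T6 scale by (1, 3): (-4, 0) → (-4, 0)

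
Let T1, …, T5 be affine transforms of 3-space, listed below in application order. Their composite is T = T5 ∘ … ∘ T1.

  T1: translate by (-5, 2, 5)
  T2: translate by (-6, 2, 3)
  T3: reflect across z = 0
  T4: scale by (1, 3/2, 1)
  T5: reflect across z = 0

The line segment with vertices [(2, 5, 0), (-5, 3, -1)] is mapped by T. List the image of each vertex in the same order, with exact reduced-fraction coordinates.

image vertices: (-9, 27/2, 8), (-16, 21/2, 7)

T1 translate by (-5, 2, 5): (2, 5, 0) → (-3, 7, 5); (-5, 3, -1) → (-10, 5, 4)
T2 translate by (-6, 2, 3): (-3, 7, 5) → (-9, 9, 8); (-10, 5, 4) → (-16, 7, 7)
T3 reflect across z = 0: (-9, 9, 8) → (-9, 9, -8); (-16, 7, 7) → (-16, 7, -7)
T4 scale by (1, 3/2, 1): (-9, 9, -8) → (-9, 27/2, -8); (-16, 7, -7) → (-16, 21/2, -7)
T5 reflect across z = 0: (-9, 27/2, -8) → (-9, 27/2, 8); (-16, 21/2, -7) → (-16, 21/2, 7)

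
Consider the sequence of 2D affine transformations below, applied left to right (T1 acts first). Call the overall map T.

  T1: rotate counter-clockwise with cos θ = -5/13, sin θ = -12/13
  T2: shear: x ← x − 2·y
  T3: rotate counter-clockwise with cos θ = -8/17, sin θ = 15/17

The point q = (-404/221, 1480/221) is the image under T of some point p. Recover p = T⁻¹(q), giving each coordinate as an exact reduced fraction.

p = (0, 4)

T1 = [-5/13 12/13 0; -12/13 -5/13 0; 0 0 1]
T2·T1 = [19/13 22/13 0; -12/13 -5/13 0; 0 0 1]
T3·…·T1 = [28/221 -101/221 0; 381/221 370/221 0; 0 0 1]
det M = 1; M⁻¹ = [370/221 101/221 0; -381/221 28/221 0; 0 0 1]
M⁻¹ · (-404/221, 1480/221)ᵀ = (0, 4)ᵀ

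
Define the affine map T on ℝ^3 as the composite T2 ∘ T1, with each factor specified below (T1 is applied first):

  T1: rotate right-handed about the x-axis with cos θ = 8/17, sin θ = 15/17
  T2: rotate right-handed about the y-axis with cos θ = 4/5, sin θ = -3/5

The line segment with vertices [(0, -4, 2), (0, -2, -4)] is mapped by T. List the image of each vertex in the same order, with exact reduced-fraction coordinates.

image vertices: (132/85, -62/17, -176/85), (186/85, 44/17, -248/85)

T1 rotate right-handed about the x-axis with cos θ = 8/17, sin θ = 15/17: (0, -4, 2) → (0, -62/17, -44/17); (0, -2, -4) → (0, 44/17, -62/17)
T2 rotate right-handed about the y-axis with cos θ = 4/5, sin θ = -3/5: (0, -62/17, -44/17) → (132/85, -62/17, -176/85); (0, 44/17, -62/17) → (186/85, 44/17, -248/85)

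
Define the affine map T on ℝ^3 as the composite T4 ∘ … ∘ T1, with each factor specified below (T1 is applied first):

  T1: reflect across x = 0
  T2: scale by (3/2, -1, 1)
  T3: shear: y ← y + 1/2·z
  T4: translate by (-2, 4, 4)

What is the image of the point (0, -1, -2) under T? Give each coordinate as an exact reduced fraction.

T1 reflect across x = 0: (0, -1, -2) → (0, -1, -2)
T2 scale by (3/2, -1, 1): (0, -1, -2) → (0, 1, -2)
T3 shear: y ← y + 1/2·z: (0, 1, -2) → (0, 0, -2)
T4 translate by (-2, 4, 4): (0, 0, -2) → (-2, 4, 2)

T(p) = (-2, 4, 2)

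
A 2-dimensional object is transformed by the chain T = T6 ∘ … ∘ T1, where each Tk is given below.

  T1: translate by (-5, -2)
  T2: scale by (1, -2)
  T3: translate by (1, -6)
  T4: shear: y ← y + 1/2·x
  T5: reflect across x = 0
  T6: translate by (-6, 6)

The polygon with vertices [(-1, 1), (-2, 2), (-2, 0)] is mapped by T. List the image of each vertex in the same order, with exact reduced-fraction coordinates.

T1 translate by (-5, -2): (-1, 1) → (-6, -1); (-2, 2) → (-7, 0); (-2, 0) → (-7, -2)
T2 scale by (1, -2): (-6, -1) → (-6, 2); (-7, 0) → (-7, 0); (-7, -2) → (-7, 4)
T3 translate by (1, -6): (-6, 2) → (-5, -4); (-7, 0) → (-6, -6); (-7, 4) → (-6, -2)
T4 shear: y ← y + 1/2·x: (-5, -4) → (-5, -13/2); (-6, -6) → (-6, -9); (-6, -2) → (-6, -5)
T5 reflect across x = 0: (-5, -13/2) → (5, -13/2); (-6, -9) → (6, -9); (-6, -5) → (6, -5)
T6 translate by (-6, 6): (5, -13/2) → (-1, -1/2); (6, -9) → (0, -3); (6, -5) → (0, 1)

image vertices: (-1, -1/2), (0, -3), (0, 1)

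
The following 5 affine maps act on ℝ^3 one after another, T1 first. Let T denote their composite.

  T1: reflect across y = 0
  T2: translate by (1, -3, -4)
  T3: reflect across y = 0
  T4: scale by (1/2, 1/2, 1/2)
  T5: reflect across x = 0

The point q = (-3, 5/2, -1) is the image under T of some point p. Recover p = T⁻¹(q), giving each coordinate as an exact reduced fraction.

T1 = [1 0 0 0; 0 -1 0 0; 0 0 1 0; 0 0 0 1]
T2·T1 = [1 0 0 1; 0 -1 0 -3; 0 0 1 -4; 0 0 0 1]
T3·…·T1 = [1 0 0 1; 0 1 0 3; 0 0 1 -4; 0 0 0 1]
T4·…·T1 = [1/2 0 0 1/2; 0 1/2 0 3/2; 0 0 1/2 -2; 0 0 0 1]
T5·…·T1 = [-1/2 0 0 -1/2; 0 1/2 0 3/2; 0 0 1/2 -2; 0 0 0 1]
det M = -1/8; M⁻¹ = [-2 0 0 -1; 0 2 0 -3; 0 0 2 4; 0 0 0 1]
M⁻¹ · (-3, 5/2, -1)ᵀ = (5, 2, 2)ᵀ

p = (5, 2, 2)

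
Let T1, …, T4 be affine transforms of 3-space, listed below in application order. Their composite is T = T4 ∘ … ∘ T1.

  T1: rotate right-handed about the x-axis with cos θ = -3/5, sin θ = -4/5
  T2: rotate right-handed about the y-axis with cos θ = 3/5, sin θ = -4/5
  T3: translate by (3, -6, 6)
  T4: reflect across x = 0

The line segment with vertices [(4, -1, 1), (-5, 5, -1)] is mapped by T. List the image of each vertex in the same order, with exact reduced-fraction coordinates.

T1 rotate right-handed about the x-axis with cos θ = -3/5, sin θ = -4/5: (4, -1, 1) → (4, 7/5, 1/5); (-5, 5, -1) → (-5, -19/5, -17/5)
T2 rotate right-handed about the y-axis with cos θ = 3/5, sin θ = -4/5: (4, 7/5, 1/5) → (56/25, 7/5, 83/25); (-5, -19/5, -17/5) → (-7/25, -19/5, -151/25)
T3 translate by (3, -6, 6): (56/25, 7/5, 83/25) → (131/25, -23/5, 233/25); (-7/25, -19/5, -151/25) → (68/25, -49/5, -1/25)
T4 reflect across x = 0: (131/25, -23/5, 233/25) → (-131/25, -23/5, 233/25); (68/25, -49/5, -1/25) → (-68/25, -49/5, -1/25)

image vertices: (-131/25, -23/5, 233/25), (-68/25, -49/5, -1/25)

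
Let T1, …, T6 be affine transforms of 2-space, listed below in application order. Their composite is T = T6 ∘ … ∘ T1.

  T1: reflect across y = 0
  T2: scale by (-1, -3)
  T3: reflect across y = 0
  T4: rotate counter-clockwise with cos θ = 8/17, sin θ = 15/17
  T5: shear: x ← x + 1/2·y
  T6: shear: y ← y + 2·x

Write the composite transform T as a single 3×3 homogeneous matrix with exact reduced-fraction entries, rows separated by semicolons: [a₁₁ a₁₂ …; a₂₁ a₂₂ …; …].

T = [-31/34 33/17 0; -46/17 42/17 0; 0 0 1]

T1 = [1 0 0; 0 -1 0; 0 0 1]
T2·T1 = [-1 0 0; 0 3 0; 0 0 1]
T3·…·T1 = [-1 0 0; 0 -3 0; 0 0 1]
T4·…·T1 = [-8/17 45/17 0; -15/17 -24/17 0; 0 0 1]
T5·…·T1 = [-31/34 33/17 0; -15/17 -24/17 0; 0 0 1]
T6·…·T1 = [-31/34 33/17 0; -46/17 42/17 0; 0 0 1]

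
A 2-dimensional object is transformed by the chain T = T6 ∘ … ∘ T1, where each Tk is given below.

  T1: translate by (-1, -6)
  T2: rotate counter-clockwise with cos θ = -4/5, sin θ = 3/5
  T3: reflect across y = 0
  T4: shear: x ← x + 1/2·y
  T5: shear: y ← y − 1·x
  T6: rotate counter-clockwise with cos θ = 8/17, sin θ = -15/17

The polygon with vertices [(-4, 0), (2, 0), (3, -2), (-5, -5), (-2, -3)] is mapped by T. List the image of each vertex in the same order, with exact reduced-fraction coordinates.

image vertices: (-739/170, -337/34), (-817/170, -91/34), (-549/85, -47/17), (-698/85, -244/17), (-1167/170, -321/34)

T1 translate by (-1, -6): (-4, 0) → (-5, -6); (2, 0) → (1, -6); (3, -2) → (2, -8); (-5, -5) → (-6, -11); (-2, -3) → (-3, -9)
T2 rotate counter-clockwise with cos θ = -4/5, sin θ = 3/5: (-5, -6) → (38/5, 9/5); (1, -6) → (14/5, 27/5); (2, -8) → (16/5, 38/5); (-6, -11) → (57/5, 26/5); (-3, -9) → (39/5, 27/5)
T3 reflect across y = 0: (38/5, 9/5) → (38/5, -9/5); (14/5, 27/5) → (14/5, -27/5); (16/5, 38/5) → (16/5, -38/5); (57/5, 26/5) → (57/5, -26/5); (39/5, 27/5) → (39/5, -27/5)
T4 shear: x ← x + 1/2·y: (38/5, -9/5) → (67/10, -9/5); (14/5, -27/5) → (1/10, -27/5); (16/5, -38/5) → (-3/5, -38/5); (57/5, -26/5) → (44/5, -26/5); (39/5, -27/5) → (51/10, -27/5)
T5 shear: y ← y − 1·x: (67/10, -9/5) → (67/10, -17/2); (1/10, -27/5) → (1/10, -11/2); (-3/5, -38/5) → (-3/5, -7); (44/5, -26/5) → (44/5, -14); (51/10, -27/5) → (51/10, -21/2)
T6 rotate counter-clockwise with cos θ = 8/17, sin θ = -15/17: (67/10, -17/2) → (-739/170, -337/34); (1/10, -11/2) → (-817/170, -91/34); (-3/5, -7) → (-549/85, -47/17); (44/5, -14) → (-698/85, -244/17); (51/10, -21/2) → (-1167/170, -321/34)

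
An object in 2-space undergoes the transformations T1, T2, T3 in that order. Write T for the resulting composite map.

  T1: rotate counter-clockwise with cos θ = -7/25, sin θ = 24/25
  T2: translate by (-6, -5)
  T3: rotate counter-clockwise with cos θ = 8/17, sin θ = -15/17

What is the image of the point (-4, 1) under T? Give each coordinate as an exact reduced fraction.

T(p) = (-4588/425, 366/425)

T1 rotate counter-clockwise with cos θ = -7/25, sin θ = 24/25: (-4, 1) → (4/25, -103/25)
T2 translate by (-6, -5): (4/25, -103/25) → (-146/25, -228/25)
T3 rotate counter-clockwise with cos θ = 8/17, sin θ = -15/17: (-146/25, -228/25) → (-4588/425, 366/425)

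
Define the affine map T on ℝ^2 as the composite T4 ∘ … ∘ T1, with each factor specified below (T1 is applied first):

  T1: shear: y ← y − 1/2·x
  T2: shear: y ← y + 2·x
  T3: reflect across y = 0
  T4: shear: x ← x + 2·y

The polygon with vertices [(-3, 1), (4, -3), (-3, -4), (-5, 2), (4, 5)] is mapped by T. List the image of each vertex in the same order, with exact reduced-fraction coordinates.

image vertices: (4, 7/2), (-2, -3), (14, 17/2), (6, 11/2), (-18, -11)

T1 shear: y ← y − 1/2·x: (-3, 1) → (-3, 5/2); (4, -3) → (4, -5); (-3, -4) → (-3, -5/2); (-5, 2) → (-5, 9/2); (4, 5) → (4, 3)
T2 shear: y ← y + 2·x: (-3, 5/2) → (-3, -7/2); (4, -5) → (4, 3); (-3, -5/2) → (-3, -17/2); (-5, 9/2) → (-5, -11/2); (4, 3) → (4, 11)
T3 reflect across y = 0: (-3, -7/2) → (-3, 7/2); (4, 3) → (4, -3); (-3, -17/2) → (-3, 17/2); (-5, -11/2) → (-5, 11/2); (4, 11) → (4, -11)
T4 shear: x ← x + 2·y: (-3, 7/2) → (4, 7/2); (4, -3) → (-2, -3); (-3, 17/2) → (14, 17/2); (-5, 11/2) → (6, 11/2); (4, -11) → (-18, -11)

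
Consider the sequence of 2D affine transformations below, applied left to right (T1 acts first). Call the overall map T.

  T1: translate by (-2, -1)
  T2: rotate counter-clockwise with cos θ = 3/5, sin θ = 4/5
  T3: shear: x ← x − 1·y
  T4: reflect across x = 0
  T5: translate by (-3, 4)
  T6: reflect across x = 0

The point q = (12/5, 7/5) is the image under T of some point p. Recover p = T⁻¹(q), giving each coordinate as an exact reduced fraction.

p = (-2, 2)

T1 = [1 0 -2; 0 1 -1; 0 0 1]
T2·T1 = [3/5 -4/5 -2/5; 4/5 3/5 -11/5; 0 0 1]
T3·…·T1 = [-1/5 -7/5 9/5; 4/5 3/5 -11/5; 0 0 1]
T4·…·T1 = [1/5 7/5 -9/5; 4/5 3/5 -11/5; 0 0 1]
T5·…·T1 = [1/5 7/5 -24/5; 4/5 3/5 9/5; 0 0 1]
T6·…·T1 = [-1/5 -7/5 24/5; 4/5 3/5 9/5; 0 0 1]
det M = 1; M⁻¹ = [3/5 7/5 -27/5; -4/5 -1/5 21/5; 0 0 1]
M⁻¹ · (12/5, 7/5)ᵀ = (-2, 2)ᵀ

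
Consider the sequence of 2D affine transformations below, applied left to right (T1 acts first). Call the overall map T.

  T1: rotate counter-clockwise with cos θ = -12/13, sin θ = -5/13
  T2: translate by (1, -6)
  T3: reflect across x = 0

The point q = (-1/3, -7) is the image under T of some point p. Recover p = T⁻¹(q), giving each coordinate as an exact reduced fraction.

p = (1, 2/3)

T1 = [-12/13 5/13 0; -5/13 -12/13 0; 0 0 1]
T2·T1 = [-12/13 5/13 1; -5/13 -12/13 -6; 0 0 1]
T3·…·T1 = [12/13 -5/13 -1; -5/13 -12/13 -6; 0 0 1]
det M = -1; M⁻¹ = [12/13 -5/13 -18/13; -5/13 -12/13 -77/13; 0 0 1]
M⁻¹ · (-1/3, -7)ᵀ = (1, 2/3)ᵀ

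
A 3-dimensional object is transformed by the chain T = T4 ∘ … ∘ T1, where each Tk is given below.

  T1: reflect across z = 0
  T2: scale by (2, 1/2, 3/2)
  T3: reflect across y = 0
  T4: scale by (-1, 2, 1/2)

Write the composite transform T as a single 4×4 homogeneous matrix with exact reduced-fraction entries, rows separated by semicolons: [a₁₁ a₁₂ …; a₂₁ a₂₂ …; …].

T1 = [1 0 0 0; 0 1 0 0; 0 0 -1 0; 0 0 0 1]
T2·T1 = [2 0 0 0; 0 1/2 0 0; 0 0 -3/2 0; 0 0 0 1]
T3·…·T1 = [2 0 0 0; 0 -1/2 0 0; 0 0 -3/2 0; 0 0 0 1]
T4·…·T1 = [-2 0 0 0; 0 -1 0 0; 0 0 -3/4 0; 0 0 0 1]

T = [-2 0 0 0; 0 -1 0 0; 0 0 -3/4 0; 0 0 0 1]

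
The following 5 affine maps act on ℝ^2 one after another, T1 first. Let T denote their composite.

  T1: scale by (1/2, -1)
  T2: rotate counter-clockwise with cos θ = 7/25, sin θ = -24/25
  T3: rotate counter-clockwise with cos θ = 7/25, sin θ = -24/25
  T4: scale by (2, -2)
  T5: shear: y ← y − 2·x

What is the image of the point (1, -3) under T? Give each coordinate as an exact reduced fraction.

T(p) = (1489/625, 104/125)

T1 scale by (1/2, -1): (1, -3) → (1/2, 3)
T2 rotate counter-clockwise with cos θ = 7/25, sin θ = -24/25: (1/2, 3) → (151/50, 9/25)
T3 rotate counter-clockwise with cos θ = 7/25, sin θ = -24/25: (151/50, 9/25) → (1489/1250, -1749/625)
T4 scale by (2, -2): (1489/1250, -1749/625) → (1489/625, 3498/625)
T5 shear: y ← y − 2·x: (1489/625, 3498/625) → (1489/625, 104/125)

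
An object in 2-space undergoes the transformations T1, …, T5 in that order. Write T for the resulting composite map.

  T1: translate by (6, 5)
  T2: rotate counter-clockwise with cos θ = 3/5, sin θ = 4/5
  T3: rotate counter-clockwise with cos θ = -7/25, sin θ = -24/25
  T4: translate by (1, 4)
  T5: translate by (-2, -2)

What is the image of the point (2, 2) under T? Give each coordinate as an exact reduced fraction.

T(p) = (47/5, -1/5)

T1 translate by (6, 5): (2, 2) → (8, 7)
T2 rotate counter-clockwise with cos θ = 3/5, sin θ = 4/5: (8, 7) → (-4/5, 53/5)
T3 rotate counter-clockwise with cos θ = -7/25, sin θ = -24/25: (-4/5, 53/5) → (52/5, -11/5)
T4 translate by (1, 4): (52/5, -11/5) → (57/5, 9/5)
T5 translate by (-2, -2): (57/5, 9/5) → (47/5, -1/5)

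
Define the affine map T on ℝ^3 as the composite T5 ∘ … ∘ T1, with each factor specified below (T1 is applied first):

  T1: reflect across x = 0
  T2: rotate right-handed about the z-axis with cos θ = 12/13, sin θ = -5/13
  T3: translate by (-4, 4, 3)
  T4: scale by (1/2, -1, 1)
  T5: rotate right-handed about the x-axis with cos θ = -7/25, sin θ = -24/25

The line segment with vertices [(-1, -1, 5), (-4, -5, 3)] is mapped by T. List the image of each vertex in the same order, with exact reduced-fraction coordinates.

image vertices: (-45/26, 2741/325, 112/325), (-29/26, 1676/325, -1218/325)

T1 reflect across x = 0: (-1, -1, 5) → (1, -1, 5); (-4, -5, 3) → (4, -5, 3)
T2 rotate right-handed about the z-axis with cos θ = 12/13, sin θ = -5/13: (1, -1, 5) → (7/13, -17/13, 5); (4, -5, 3) → (23/13, -80/13, 3)
T3 translate by (-4, 4, 3): (7/13, -17/13, 5) → (-45/13, 35/13, 8); (23/13, -80/13, 3) → (-29/13, -28/13, 6)
T4 scale by (1/2, -1, 1): (-45/13, 35/13, 8) → (-45/26, -35/13, 8); (-29/13, -28/13, 6) → (-29/26, 28/13, 6)
T5 rotate right-handed about the x-axis with cos θ = -7/25, sin θ = -24/25: (-45/26, -35/13, 8) → (-45/26, 2741/325, 112/325); (-29/26, 28/13, 6) → (-29/26, 1676/325, -1218/325)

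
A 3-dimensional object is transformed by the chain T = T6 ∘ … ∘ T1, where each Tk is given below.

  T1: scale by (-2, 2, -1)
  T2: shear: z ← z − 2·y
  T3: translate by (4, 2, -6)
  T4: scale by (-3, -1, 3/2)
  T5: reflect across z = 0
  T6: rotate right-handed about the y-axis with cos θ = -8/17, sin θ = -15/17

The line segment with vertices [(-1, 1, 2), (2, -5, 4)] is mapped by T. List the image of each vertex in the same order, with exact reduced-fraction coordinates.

image vertices: (-126/17, -4, -414/17), (225/17, 8, 120/17)

T1 scale by (-2, 2, -1): (-1, 1, 2) → (2, 2, -2); (2, -5, 4) → (-4, -10, -4)
T2 shear: z ← z − 2·y: (2, 2, -2) → (2, 2, -6); (-4, -10, -4) → (-4, -10, 16)
T3 translate by (4, 2, -6): (2, 2, -6) → (6, 4, -12); (-4, -10, 16) → (0, -8, 10)
T4 scale by (-3, -1, 3/2): (6, 4, -12) → (-18, -4, -18); (0, -8, 10) → (0, 8, 15)
T5 reflect across z = 0: (-18, -4, -18) → (-18, -4, 18); (0, 8, 15) → (0, 8, -15)
T6 rotate right-handed about the y-axis with cos θ = -8/17, sin θ = -15/17: (-18, -4, 18) → (-126/17, -4, -414/17); (0, 8, -15) → (225/17, 8, 120/17)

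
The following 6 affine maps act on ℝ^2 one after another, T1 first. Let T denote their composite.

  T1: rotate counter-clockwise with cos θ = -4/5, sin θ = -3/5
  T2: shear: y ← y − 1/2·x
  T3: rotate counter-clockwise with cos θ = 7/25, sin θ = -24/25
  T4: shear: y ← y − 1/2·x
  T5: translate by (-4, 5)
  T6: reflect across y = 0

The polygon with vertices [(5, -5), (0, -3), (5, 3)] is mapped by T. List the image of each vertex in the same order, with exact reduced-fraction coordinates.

image vertices: (-41/25, -59/5), (-167/125, -158/25), (-1093/125, -207/25)

T1 rotate counter-clockwise with cos θ = -4/5, sin θ = -3/5: (5, -5) → (-7, 1); (0, -3) → (-9/5, 12/5); (5, 3) → (-11/5, -27/5)
T2 shear: y ← y − 1/2·x: (-7, 1) → (-7, 9/2); (-9/5, 12/5) → (-9/5, 33/10); (-11/5, -27/5) → (-11/5, -43/10)
T3 rotate counter-clockwise with cos θ = 7/25, sin θ = -24/25: (-7, 9/2) → (59/25, 399/50); (-9/5, 33/10) → (333/125, 663/250); (-11/5, -43/10) → (-593/125, 227/250)
T4 shear: y ← y − 1/2·x: (59/25, 399/50) → (59/25, 34/5); (333/125, 663/250) → (333/125, 33/25); (-593/125, 227/250) → (-593/125, 82/25)
T5 translate by (-4, 5): (59/25, 34/5) → (-41/25, 59/5); (333/125, 33/25) → (-167/125, 158/25); (-593/125, 82/25) → (-1093/125, 207/25)
T6 reflect across y = 0: (-41/25, 59/5) → (-41/25, -59/5); (-167/125, 158/25) → (-167/125, -158/25); (-1093/125, 207/25) → (-1093/125, -207/25)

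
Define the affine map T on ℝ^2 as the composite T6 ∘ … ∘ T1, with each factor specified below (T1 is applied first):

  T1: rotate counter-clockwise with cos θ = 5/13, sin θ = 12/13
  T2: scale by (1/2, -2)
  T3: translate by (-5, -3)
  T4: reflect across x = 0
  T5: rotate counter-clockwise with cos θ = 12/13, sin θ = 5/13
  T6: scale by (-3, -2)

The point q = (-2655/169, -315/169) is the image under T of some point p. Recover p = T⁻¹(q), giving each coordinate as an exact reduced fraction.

T1 = [5/13 -12/13 0; 12/13 5/13 0; 0 0 1]
T2·T1 = [5/26 -6/13 0; -24/13 -10/13 0; 0 0 1]
T3·…·T1 = [5/26 -6/13 -5; -24/13 -10/13 -3; 0 0 1]
T4·…·T1 = [-5/26 6/13 5; -24/13 -10/13 -3; 0 0 1]
T5·…·T1 = [90/169 122/169 75/13; -601/338 -90/169 -11/13; 0 0 1]
T6·…·T1 = [-270/169 -366/169 -225/13; 601/169 180/169 22/13; 0 0 1]
det M = 6; M⁻¹ = [30/169 61/169 32/13; -601/1014 -45/169 -255/26; 0 0 1]
M⁻¹ · (-2655/169, -315/169)ᵀ = (-1, 0)ᵀ

p = (-1, 0)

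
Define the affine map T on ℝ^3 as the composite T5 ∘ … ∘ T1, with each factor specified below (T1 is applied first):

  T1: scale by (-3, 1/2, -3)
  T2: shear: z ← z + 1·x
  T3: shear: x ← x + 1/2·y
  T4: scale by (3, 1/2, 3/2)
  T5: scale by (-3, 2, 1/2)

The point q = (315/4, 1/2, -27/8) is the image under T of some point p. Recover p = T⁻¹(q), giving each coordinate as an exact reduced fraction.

T1 = [-3 0 0 0; 0 1/2 0 0; 0 0 -3 0; 0 0 0 1]
T2·T1 = [-3 0 0 0; 0 1/2 0 0; -3 0 -3 0; 0 0 0 1]
T3·…·T1 = [-3 1/4 0 0; 0 1/2 0 0; -3 0 -3 0; 0 0 0 1]
T4·…·T1 = [-9 3/4 0 0; 0 1/4 0 0; -9/2 0 -9/2 0; 0 0 0 1]
T5·…·T1 = [27 -9/4 0 0; 0 1/2 0 0; -9/4 0 -9/4 0; 0 0 0 1]
det M = -243/8; M⁻¹ = [1/27 1/6 0 0; 0 2 0 0; -1/27 -1/6 -4/9 0; 0 0 0 1]
M⁻¹ · (315/4, 1/2, -27/8)ᵀ = (3, 1, -3/2)ᵀ

p = (3, 1, -3/2)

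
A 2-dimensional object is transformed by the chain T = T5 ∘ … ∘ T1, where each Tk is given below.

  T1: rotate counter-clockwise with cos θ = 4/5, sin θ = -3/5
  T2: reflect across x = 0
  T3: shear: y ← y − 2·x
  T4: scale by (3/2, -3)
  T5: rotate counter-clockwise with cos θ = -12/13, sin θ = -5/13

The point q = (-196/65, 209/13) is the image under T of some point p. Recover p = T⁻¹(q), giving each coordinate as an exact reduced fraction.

p = (4/3, 2)

T1 = [4/5 3/5 0; -3/5 4/5 0; 0 0 1]
T2·T1 = [-4/5 -3/5 0; -3/5 4/5 0; 0 0 1]
T3·…·T1 = [-4/5 -3/5 0; 1 2 0; 0 0 1]
T4·…·T1 = [-6/5 -9/10 0; -3 -6 0; 0 0 1]
T5·…·T1 = [-3/65 -96/65 0; 42/13 153/26 0; 0 0 1]
det M = 9/2; M⁻¹ = [17/13 64/195 0; -28/39 -2/195 0; 0 0 1]
M⁻¹ · (-196/65, 209/13)ᵀ = (4/3, 2)ᵀ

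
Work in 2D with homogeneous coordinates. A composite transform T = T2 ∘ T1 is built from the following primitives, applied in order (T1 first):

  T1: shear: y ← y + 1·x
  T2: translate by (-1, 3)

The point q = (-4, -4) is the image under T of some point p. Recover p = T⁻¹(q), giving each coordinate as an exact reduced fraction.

p = (-3, -4)

T1 = [1 0 0; 1 1 0; 0 0 1]
T2·T1 = [1 0 -1; 1 1 3; 0 0 1]
det M = 1; M⁻¹ = [1 0 1; -1 1 -4; 0 0 1]
M⁻¹ · (-4, -4)ᵀ = (-3, -4)ᵀ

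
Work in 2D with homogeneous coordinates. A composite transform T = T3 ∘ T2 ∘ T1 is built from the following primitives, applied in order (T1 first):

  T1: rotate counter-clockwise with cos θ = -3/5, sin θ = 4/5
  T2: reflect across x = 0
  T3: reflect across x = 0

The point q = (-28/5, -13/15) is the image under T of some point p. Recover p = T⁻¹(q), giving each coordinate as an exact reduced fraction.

T1 = [-3/5 -4/5 0; 4/5 -3/5 0; 0 0 1]
T2·T1 = [3/5 4/5 0; 4/5 -3/5 0; 0 0 1]
T3·…·T1 = [-3/5 -4/5 0; 4/5 -3/5 0; 0 0 1]
det M = 1; M⁻¹ = [-3/5 4/5 0; -4/5 -3/5 0; 0 0 1]
M⁻¹ · (-28/5, -13/15)ᵀ = (8/3, 5)ᵀ

p = (8/3, 5)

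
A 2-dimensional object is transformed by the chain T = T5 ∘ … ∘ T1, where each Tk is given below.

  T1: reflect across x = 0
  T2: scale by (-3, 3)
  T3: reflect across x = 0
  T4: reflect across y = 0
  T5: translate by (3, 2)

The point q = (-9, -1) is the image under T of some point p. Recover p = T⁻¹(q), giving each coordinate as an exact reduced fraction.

p = (4, 1)

T1 = [-1 0 0; 0 1 0; 0 0 1]
T2·T1 = [3 0 0; 0 3 0; 0 0 1]
T3·…·T1 = [-3 0 0; 0 3 0; 0 0 1]
T4·…·T1 = [-3 0 0; 0 -3 0; 0 0 1]
T5·…·T1 = [-3 0 3; 0 -3 2; 0 0 1]
det M = 9; M⁻¹ = [-1/3 0 1; 0 -1/3 2/3; 0 0 1]
M⁻¹ · (-9, -1)ᵀ = (4, 1)ᵀ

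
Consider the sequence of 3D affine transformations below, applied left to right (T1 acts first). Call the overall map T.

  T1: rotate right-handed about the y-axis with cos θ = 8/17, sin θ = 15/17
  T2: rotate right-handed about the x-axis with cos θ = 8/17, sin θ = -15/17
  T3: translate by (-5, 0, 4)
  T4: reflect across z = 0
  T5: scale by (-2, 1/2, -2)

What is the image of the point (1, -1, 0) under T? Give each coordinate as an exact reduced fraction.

T(p) = (154/17, -361/578, 2582/289)

T1 rotate right-handed about the y-axis with cos θ = 8/17, sin θ = 15/17: (1, -1, 0) → (8/17, -1, -15/17)
T2 rotate right-handed about the x-axis with cos θ = 8/17, sin θ = -15/17: (8/17, -1, -15/17) → (8/17, -361/289, 135/289)
T3 translate by (-5, 0, 4): (8/17, -361/289, 135/289) → (-77/17, -361/289, 1291/289)
T4 reflect across z = 0: (-77/17, -361/289, 1291/289) → (-77/17, -361/289, -1291/289)
T5 scale by (-2, 1/2, -2): (-77/17, -361/289, -1291/289) → (154/17, -361/578, 2582/289)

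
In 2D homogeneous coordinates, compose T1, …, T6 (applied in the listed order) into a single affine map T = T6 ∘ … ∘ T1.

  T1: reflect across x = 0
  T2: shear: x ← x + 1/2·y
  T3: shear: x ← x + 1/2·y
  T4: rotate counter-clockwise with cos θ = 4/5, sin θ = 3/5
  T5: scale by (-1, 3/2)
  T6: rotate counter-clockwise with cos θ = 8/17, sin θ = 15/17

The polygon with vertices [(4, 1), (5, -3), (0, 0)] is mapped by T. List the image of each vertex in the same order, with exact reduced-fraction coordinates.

image vertices: (93/34, 33/17), (994/85, -87/85), (0, 0)

T1 reflect across x = 0: (4, 1) → (-4, 1); (5, -3) → (-5, -3); (0, 0) → (0, 0)
T2 shear: x ← x + 1/2·y: (-4, 1) → (-7/2, 1); (-5, -3) → (-13/2, -3); (0, 0) → (0, 0)
T3 shear: x ← x + 1/2·y: (-7/2, 1) → (-3, 1); (-13/2, -3) → (-8, -3); (0, 0) → (0, 0)
T4 rotate counter-clockwise with cos θ = 4/5, sin θ = 3/5: (-3, 1) → (-3, -1); (-8, -3) → (-23/5, -36/5); (0, 0) → (0, 0)
T5 scale by (-1, 3/2): (-3, -1) → (3, -3/2); (-23/5, -36/5) → (23/5, -54/5); (0, 0) → (0, 0)
T6 rotate counter-clockwise with cos θ = 8/17, sin θ = 15/17: (3, -3/2) → (93/34, 33/17); (23/5, -54/5) → (994/85, -87/85); (0, 0) → (0, 0)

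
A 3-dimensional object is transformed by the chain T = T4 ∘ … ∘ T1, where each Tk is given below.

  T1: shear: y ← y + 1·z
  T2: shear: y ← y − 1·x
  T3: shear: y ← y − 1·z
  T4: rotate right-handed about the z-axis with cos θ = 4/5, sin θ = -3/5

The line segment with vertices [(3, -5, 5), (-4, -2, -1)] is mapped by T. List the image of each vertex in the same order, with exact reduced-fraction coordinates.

T1 shear: y ← y + 1·z: (3, -5, 5) → (3, 0, 5); (-4, -2, -1) → (-4, -3, -1)
T2 shear: y ← y − 1·x: (3, 0, 5) → (3, -3, 5); (-4, -3, -1) → (-4, 1, -1)
T3 shear: y ← y − 1·z: (3, -3, 5) → (3, -8, 5); (-4, 1, -1) → (-4, 2, -1)
T4 rotate right-handed about the z-axis with cos θ = 4/5, sin θ = -3/5: (3, -8, 5) → (-12/5, -41/5, 5); (-4, 2, -1) → (-2, 4, -1)

image vertices: (-12/5, -41/5, 5), (-2, 4, -1)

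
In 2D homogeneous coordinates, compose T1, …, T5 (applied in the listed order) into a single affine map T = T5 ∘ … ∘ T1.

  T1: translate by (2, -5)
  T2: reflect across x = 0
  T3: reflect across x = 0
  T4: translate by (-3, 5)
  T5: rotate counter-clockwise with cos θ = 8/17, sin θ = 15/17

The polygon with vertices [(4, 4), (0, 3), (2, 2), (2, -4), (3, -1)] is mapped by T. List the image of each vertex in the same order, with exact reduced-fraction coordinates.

T1 translate by (2, -5): (4, 4) → (6, -1); (0, 3) → (2, -2); (2, 2) → (4, -3); (2, -4) → (4, -9); (3, -1) → (5, -6)
T2 reflect across x = 0: (6, -1) → (-6, -1); (2, -2) → (-2, -2); (4, -3) → (-4, -3); (4, -9) → (-4, -9); (5, -6) → (-5, -6)
T3 reflect across x = 0: (-6, -1) → (6, -1); (-2, -2) → (2, -2); (-4, -3) → (4, -3); (-4, -9) → (4, -9); (-5, -6) → (5, -6)
T4 translate by (-3, 5): (6, -1) → (3, 4); (2, -2) → (-1, 3); (4, -3) → (1, 2); (4, -9) → (1, -4); (5, -6) → (2, -1)
T5 rotate counter-clockwise with cos θ = 8/17, sin θ = 15/17: (3, 4) → (-36/17, 77/17); (-1, 3) → (-53/17, 9/17); (1, 2) → (-22/17, 31/17); (1, -4) → (4, -1); (2, -1) → (31/17, 22/17)

image vertices: (-36/17, 77/17), (-53/17, 9/17), (-22/17, 31/17), (4, -1), (31/17, 22/17)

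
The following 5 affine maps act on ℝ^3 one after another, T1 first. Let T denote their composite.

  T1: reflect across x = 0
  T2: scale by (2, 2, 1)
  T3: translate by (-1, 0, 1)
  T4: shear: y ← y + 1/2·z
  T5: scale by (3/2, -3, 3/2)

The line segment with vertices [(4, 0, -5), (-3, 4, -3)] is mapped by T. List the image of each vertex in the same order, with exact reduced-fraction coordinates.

T1 reflect across x = 0: (4, 0, -5) → (-4, 0, -5); (-3, 4, -3) → (3, 4, -3)
T2 scale by (2, 2, 1): (-4, 0, -5) → (-8, 0, -5); (3, 4, -3) → (6, 8, -3)
T3 translate by (-1, 0, 1): (-8, 0, -5) → (-9, 0, -4); (6, 8, -3) → (5, 8, -2)
T4 shear: y ← y + 1/2·z: (-9, 0, -4) → (-9, -2, -4); (5, 8, -2) → (5, 7, -2)
T5 scale by (3/2, -3, 3/2): (-9, -2, -4) → (-27/2, 6, -6); (5, 7, -2) → (15/2, -21, -3)

image vertices: (-27/2, 6, -6), (15/2, -21, -3)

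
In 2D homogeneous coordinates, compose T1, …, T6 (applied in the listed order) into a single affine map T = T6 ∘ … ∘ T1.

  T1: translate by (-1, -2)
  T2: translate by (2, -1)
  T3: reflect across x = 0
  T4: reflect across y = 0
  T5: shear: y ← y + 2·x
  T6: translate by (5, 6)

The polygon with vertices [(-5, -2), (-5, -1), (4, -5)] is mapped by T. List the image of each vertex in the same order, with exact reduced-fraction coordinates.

image vertices: (9, 19), (9, 18), (0, 4)

T1 translate by (-1, -2): (-5, -2) → (-6, -4); (-5, -1) → (-6, -3); (4, -5) → (3, -7)
T2 translate by (2, -1): (-6, -4) → (-4, -5); (-6, -3) → (-4, -4); (3, -7) → (5, -8)
T3 reflect across x = 0: (-4, -5) → (4, -5); (-4, -4) → (4, -4); (5, -8) → (-5, -8)
T4 reflect across y = 0: (4, -5) → (4, 5); (4, -4) → (4, 4); (-5, -8) → (-5, 8)
T5 shear: y ← y + 2·x: (4, 5) → (4, 13); (4, 4) → (4, 12); (-5, 8) → (-5, -2)
T6 translate by (5, 6): (4, 13) → (9, 19); (4, 12) → (9, 18); (-5, -2) → (0, 4)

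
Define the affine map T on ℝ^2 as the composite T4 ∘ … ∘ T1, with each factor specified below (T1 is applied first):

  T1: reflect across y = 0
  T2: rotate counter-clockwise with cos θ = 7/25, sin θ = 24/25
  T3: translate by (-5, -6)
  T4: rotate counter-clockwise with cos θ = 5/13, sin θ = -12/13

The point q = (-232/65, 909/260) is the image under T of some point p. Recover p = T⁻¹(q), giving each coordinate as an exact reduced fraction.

p = (4, -3/4)

T1 = [1 0 0; 0 -1 0; 0 0 1]
T2·T1 = [7/25 24/25 0; 24/25 -7/25 0; 0 0 1]
T3·…·T1 = [7/25 24/25 -5; 24/25 -7/25 -6; 0 0 1]
T4·…·T1 = [323/325 36/325 -97/13; 36/325 -323/325 30/13; 0 0 1]
det M = -1; M⁻¹ = [323/325 36/325 179/25; 36/325 -323/325 78/25; 0 0 1]
M⁻¹ · (-232/65, 909/260)ᵀ = (4, -3/4)ᵀ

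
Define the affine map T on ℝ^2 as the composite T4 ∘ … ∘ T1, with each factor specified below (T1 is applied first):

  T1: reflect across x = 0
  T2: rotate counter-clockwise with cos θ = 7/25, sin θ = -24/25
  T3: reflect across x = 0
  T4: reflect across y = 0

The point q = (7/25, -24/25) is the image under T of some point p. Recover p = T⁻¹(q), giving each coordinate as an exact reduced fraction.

p = (1, 0)

T1 = [-1 0 0; 0 1 0; 0 0 1]
T2·T1 = [-7/25 24/25 0; 24/25 7/25 0; 0 0 1]
T3·…·T1 = [7/25 -24/25 0; 24/25 7/25 0; 0 0 1]
T4·…·T1 = [7/25 -24/25 0; -24/25 -7/25 0; 0 0 1]
det M = -1; M⁻¹ = [7/25 -24/25 0; -24/25 -7/25 0; 0 0 1]
M⁻¹ · (7/25, -24/25)ᵀ = (1, 0)ᵀ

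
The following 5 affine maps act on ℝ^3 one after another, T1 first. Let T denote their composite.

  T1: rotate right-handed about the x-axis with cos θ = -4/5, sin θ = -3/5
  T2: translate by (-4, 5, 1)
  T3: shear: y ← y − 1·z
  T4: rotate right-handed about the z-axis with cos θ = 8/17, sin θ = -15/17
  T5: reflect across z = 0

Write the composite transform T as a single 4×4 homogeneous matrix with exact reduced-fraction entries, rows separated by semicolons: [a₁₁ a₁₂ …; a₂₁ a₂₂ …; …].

T1 = [1 0 0 0; 0 -4/5 3/5 0; 0 -3/5 -4/5 0; 0 0 0 1]
T2·T1 = [1 0 0 -4; 0 -4/5 3/5 5; 0 -3/5 -4/5 1; 0 0 0 1]
T3·…·T1 = [1 0 0 -4; 0 -1/5 7/5 4; 0 -3/5 -4/5 1; 0 0 0 1]
T4·…·T1 = [8/17 -3/17 21/17 28/17; -15/17 -8/85 56/85 92/17; 0 -3/5 -4/5 1; 0 0 0 1]
T5·…·T1 = [8/17 -3/17 21/17 28/17; -15/17 -8/85 56/85 92/17; 0 3/5 4/5 -1; 0 0 0 1]

T = [8/17 -3/17 21/17 28/17; -15/17 -8/85 56/85 92/17; 0 3/5 4/5 -1; 0 0 0 1]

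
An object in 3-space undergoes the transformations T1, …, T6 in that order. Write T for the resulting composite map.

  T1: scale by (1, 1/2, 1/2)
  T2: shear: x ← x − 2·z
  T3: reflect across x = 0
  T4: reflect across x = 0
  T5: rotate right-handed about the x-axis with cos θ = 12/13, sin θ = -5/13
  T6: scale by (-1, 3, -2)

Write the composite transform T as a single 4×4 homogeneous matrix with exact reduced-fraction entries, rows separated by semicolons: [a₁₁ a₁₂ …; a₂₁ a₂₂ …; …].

T1 = [1 0 0 0; 0 1/2 0 0; 0 0 1/2 0; 0 0 0 1]
T2·T1 = [1 0 -1 0; 0 1/2 0 0; 0 0 1/2 0; 0 0 0 1]
T3·…·T1 = [-1 0 1 0; 0 1/2 0 0; 0 0 1/2 0; 0 0 0 1]
T4·…·T1 = [1 0 -1 0; 0 1/2 0 0; 0 0 1/2 0; 0 0 0 1]
T5·…·T1 = [1 0 -1 0; 0 6/13 5/26 0; 0 -5/26 6/13 0; 0 0 0 1]
T6·…·T1 = [-1 0 1 0; 0 18/13 15/26 0; 0 5/13 -12/13 0; 0 0 0 1]

T = [-1 0 1 0; 0 18/13 15/26 0; 0 5/13 -12/13 0; 0 0 0 1]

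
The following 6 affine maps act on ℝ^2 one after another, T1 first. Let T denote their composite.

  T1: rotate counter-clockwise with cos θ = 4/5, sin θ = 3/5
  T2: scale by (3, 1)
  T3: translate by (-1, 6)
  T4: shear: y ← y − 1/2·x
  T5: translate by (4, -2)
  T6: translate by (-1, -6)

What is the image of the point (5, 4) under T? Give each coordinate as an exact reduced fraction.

T(p) = (34/5, 23/10)

T1 rotate counter-clockwise with cos θ = 4/5, sin θ = 3/5: (5, 4) → (8/5, 31/5)
T2 scale by (3, 1): (8/5, 31/5) → (24/5, 31/5)
T3 translate by (-1, 6): (24/5, 31/5) → (19/5, 61/5)
T4 shear: y ← y − 1/2·x: (19/5, 61/5) → (19/5, 103/10)
T5 translate by (4, -2): (19/5, 103/10) → (39/5, 83/10)
T6 translate by (-1, -6): (39/5, 83/10) → (34/5, 23/10)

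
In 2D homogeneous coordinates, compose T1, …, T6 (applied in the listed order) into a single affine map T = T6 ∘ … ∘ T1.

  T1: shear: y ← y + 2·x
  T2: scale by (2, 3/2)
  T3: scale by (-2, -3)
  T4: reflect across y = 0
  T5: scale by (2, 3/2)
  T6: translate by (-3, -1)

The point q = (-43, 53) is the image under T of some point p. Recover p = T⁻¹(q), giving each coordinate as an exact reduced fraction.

p = (5, -2)

T1 = [1 0 0; 2 1 0; 0 0 1]
T2·T1 = [2 0 0; 3 3/2 0; 0 0 1]
T3·…·T1 = [-4 0 0; -9 -9/2 0; 0 0 1]
T4·…·T1 = [-4 0 0; 9 9/2 0; 0 0 1]
T5·…·T1 = [-8 0 0; 27/2 27/4 0; 0 0 1]
T6·…·T1 = [-8 0 -3; 27/2 27/4 -1; 0 0 1]
det M = -54; M⁻¹ = [-1/8 0 -3/8; 1/4 4/27 97/108; 0 0 1]
M⁻¹ · (-43, 53)ᵀ = (5, -2)ᵀ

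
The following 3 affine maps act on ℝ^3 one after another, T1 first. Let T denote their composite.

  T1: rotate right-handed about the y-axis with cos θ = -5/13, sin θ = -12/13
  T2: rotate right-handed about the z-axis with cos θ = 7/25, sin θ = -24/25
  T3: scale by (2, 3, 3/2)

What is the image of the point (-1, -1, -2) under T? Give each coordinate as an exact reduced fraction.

T(p) = (-218/325, -2361/325, -3/13)

T1 rotate right-handed about the y-axis with cos θ = -5/13, sin θ = -12/13: (-1, -1, -2) → (29/13, -1, -2/13)
T2 rotate right-handed about the z-axis with cos θ = 7/25, sin θ = -24/25: (29/13, -1, -2/13) → (-109/325, -787/325, -2/13)
T3 scale by (2, 3, 3/2): (-109/325, -787/325, -2/13) → (-218/325, -2361/325, -3/13)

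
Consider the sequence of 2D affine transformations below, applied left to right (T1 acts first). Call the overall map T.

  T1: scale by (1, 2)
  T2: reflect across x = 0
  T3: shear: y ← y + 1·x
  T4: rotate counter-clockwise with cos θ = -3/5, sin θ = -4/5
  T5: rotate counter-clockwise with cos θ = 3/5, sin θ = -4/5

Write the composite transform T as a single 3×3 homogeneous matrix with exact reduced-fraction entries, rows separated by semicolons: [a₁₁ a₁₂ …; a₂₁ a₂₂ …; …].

T = [1 0 0; 1 -2 0; 0 0 1]

T1 = [1 0 0; 0 2 0; 0 0 1]
T2·T1 = [-1 0 0; 0 2 0; 0 0 1]
T3·…·T1 = [-1 0 0; -1 2 0; 0 0 1]
T4·…·T1 = [-1/5 8/5 0; 7/5 -6/5 0; 0 0 1]
T5·…·T1 = [1 0 0; 1 -2 0; 0 0 1]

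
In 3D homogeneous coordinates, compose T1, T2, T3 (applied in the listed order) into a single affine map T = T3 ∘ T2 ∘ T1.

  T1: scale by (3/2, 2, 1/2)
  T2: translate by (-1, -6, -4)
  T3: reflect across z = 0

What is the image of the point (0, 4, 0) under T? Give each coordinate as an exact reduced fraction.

T(p) = (-1, 2, 4)

T1 scale by (3/2, 2, 1/2): (0, 4, 0) → (0, 8, 0)
T2 translate by (-1, -6, -4): (0, 8, 0) → (-1, 2, -4)
T3 reflect across z = 0: (-1, 2, -4) → (-1, 2, 4)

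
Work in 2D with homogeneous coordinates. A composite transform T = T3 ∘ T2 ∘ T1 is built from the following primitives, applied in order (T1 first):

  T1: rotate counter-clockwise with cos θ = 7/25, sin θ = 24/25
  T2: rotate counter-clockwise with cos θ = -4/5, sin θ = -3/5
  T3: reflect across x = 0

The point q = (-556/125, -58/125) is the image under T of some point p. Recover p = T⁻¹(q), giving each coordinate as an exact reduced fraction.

p = (2, 4)

T1 = [7/25 -24/25 0; 24/25 7/25 0; 0 0 1]
T2·T1 = [44/125 117/125 0; -117/125 44/125 0; 0 0 1]
T3·…·T1 = [-44/125 -117/125 0; -117/125 44/125 0; 0 0 1]
det M = -1; M⁻¹ = [-44/125 -117/125 0; -117/125 44/125 0; 0 0 1]
M⁻¹ · (-556/125, -58/125)ᵀ = (2, 4)ᵀ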